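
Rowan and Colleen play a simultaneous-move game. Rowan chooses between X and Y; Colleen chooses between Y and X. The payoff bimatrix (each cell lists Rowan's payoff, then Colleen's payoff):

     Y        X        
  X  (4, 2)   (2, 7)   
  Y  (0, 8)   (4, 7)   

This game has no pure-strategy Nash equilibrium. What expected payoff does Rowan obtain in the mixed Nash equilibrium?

8/3

Rowan's indifference between X and Y determines Colleen's mixing probability q:
  Rowan's payoff to X: q·4 + (1−q)·2 = 2q + 2
  Rowan's payoff to Y: q·0 + (1−q)·4 = -4q + 4
  2q + 2 = -4q + 4  ⇒  6q = 2  ⇒  q = 1/3.
At equilibrium Rowan is indifferent across rows, so Rowan's payoff equals the payoff from X: (1/3)·4 + (2/3)·2 = 8/3.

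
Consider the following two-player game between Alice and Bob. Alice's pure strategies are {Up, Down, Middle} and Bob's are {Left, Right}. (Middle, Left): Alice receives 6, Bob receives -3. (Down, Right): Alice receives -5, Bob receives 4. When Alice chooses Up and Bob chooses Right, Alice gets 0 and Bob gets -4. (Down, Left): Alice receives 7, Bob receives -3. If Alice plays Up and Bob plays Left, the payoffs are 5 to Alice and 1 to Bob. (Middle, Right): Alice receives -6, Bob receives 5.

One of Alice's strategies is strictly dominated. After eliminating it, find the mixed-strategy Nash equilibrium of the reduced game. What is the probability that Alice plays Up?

Alice's strategy Middle is strictly dominated by Down: 7 > 6 and -5 > -6. Eliminate Middle.
Bob's indifference between Left and Right determines Alice's mixing probability p:
  Bob's expected payoff from Left: p·1 + (1−p)·(-3) = 4p - 3
  Bob's expected payoff from Right: p·(-4) + (1−p)·4 = -8p + 4
  4p - 3 = -8p + 4  ⇒  12p = 7  ⇒  p = 7/12.

p = 7/12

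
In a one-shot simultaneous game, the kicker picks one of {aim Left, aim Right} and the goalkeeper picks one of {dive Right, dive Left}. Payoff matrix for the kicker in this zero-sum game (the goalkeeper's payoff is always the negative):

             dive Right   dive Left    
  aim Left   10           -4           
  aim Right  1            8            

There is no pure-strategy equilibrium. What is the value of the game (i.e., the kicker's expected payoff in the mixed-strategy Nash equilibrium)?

v = 4

In a mixed equilibrium the kicker is indifferent between aim Left and aim Right; this condition fixes q.
  the kicker's payoff from aim Left: q·10 + (1−q)·(-4) = 14q - 4
  the kicker's payoff from aim Right: q·1 + (1−q)·8 = -7q + 8
  14q - 4 = -7q + 8  ⇒  21q = 12  ⇒  q = 4/7.
The value is the kicker's expected payoff against this mix (using aim Left): (4/7)·10 + (3/7)·(-4) = 4.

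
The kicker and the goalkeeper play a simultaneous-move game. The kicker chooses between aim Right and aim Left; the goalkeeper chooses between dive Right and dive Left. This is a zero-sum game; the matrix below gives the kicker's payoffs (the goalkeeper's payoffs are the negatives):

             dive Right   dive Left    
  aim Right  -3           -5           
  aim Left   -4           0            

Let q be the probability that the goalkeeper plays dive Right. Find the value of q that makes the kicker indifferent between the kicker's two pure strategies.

q = 5/6

The goalkeeper's mix must leave the kicker indifferent between aim Right and aim Left.
  the kicker's payoff from aim Right: q·(-3) + (1−q)·(-5) = 2q - 5
  the kicker's payoff from aim Left: q·(-4) + (1−q)·0 = -4q
  2q - 5 = -4q  ⇒  6q = 5  ⇒  q = 5/6.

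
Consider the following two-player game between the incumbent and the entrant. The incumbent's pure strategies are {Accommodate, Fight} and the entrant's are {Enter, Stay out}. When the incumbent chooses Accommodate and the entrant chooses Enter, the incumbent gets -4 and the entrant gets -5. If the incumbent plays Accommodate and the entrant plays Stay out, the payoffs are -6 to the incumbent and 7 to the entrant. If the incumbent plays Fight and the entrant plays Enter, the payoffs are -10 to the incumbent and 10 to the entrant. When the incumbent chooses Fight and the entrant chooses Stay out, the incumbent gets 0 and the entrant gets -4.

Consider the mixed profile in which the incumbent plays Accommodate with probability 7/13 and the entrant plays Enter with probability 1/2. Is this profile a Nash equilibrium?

Yes

Check the entrant's indifference given the incumbent's mix p = 7/13:
  payoff from Enter = 25/13; payoff from Stay out = 25/13 — equal.
Check the incumbent's indifference given the entrant's mix q = 1/2:
  payoff from Accommodate = -5; payoff from Fight = -5 — equal.
Both players are indifferent, so neither can profitably deviate.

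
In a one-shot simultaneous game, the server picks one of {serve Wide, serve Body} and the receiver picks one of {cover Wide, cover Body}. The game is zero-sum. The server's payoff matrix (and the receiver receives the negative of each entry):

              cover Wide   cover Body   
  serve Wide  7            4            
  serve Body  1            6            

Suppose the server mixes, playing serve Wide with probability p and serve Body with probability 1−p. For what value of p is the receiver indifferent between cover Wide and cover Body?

The server's mix must leave the receiver indifferent between cover Wide and cover Body.
  the receiver's expected payoff from cover Wide: p·(-7) + (1−p)·(-1) = -6p - 1
  the receiver's expected payoff from cover Body: p·(-4) + (1−p)·(-6) = 2p - 6
  -6p - 1 = 2p - 6  ⇒  -8p = -5  ⇒  p = 5/8.

p = 5/8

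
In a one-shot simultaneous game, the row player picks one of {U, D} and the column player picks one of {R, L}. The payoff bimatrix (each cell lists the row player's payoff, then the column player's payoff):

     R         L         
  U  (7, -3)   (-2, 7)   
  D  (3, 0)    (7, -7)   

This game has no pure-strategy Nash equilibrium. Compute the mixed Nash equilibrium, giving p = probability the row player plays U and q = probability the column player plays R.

Set the column player's expected payoff from R equal to that from L:
  the column player's expected payoff from R: p·(-3) + (1−p)·0 = -3p
  the column player's expected payoff from L: p·7 + (1−p)·(-7) = 14p - 7
  -3p = 14p - 7  ⇒  -17p = -7  ⇒  p = 7/17.
The row player's indifference between U and D determines the column player's mixing probability q:
  the row player's payoff to U: q·7 + (1−q)·(-2) = 9q - 2
  the row player's payoff to D: q·3 + (1−q)·7 = -4q + 7
  9q - 2 = -4q + 7  ⇒  13q = 9  ⇒  q = 9/13.

p = 7/17, q = 9/13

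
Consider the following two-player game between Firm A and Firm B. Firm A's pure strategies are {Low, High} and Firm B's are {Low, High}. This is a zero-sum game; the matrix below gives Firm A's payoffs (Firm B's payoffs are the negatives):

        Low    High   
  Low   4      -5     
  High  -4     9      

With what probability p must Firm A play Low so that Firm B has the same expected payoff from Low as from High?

p = 13/22

For Firm B to be willing to mix, Firm B must be indifferent between Low and High, which pins down Firm A's mix.
  Firm B's payoff from Low: p·(-4) + (1−p)·4 = -8p + 4
  Firm B's payoff from High: p·5 + (1−p)·(-9) = 14p - 9
  -8p + 4 = 14p - 9  ⇒  -22p = -13  ⇒  p = 13/22.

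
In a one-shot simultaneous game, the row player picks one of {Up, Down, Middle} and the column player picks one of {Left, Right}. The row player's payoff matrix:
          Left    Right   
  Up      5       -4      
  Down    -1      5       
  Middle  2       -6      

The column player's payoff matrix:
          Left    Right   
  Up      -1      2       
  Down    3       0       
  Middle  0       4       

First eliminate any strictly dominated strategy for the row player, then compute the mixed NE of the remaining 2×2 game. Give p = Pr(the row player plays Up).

The row player's strategy Middle is strictly dominated by Up: 5 > 2 and -4 > -6. Eliminate Middle.
Set the column player's expected payoff from Left equal to that from Right:
  the column player's payoff to Left: p·(-1) + (1−p)·3 = -4p + 3
  the column player's payoff to Right: p·2 + (1−p)·0 = 2p
  -4p + 3 = 2p  ⇒  -6p = -3  ⇒  p = 1/2.

p = 1/2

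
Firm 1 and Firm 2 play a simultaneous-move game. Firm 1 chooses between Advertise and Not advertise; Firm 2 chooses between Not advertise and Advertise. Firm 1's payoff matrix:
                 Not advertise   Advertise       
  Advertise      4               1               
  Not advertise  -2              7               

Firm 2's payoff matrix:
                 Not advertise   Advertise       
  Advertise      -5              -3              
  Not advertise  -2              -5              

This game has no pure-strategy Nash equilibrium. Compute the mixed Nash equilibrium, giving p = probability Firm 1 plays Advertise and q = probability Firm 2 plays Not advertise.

Set Firm 2's expected payoff from Not advertise equal to that from Advertise:
  Firm 2's expected payoff from Not advertise: p·(-5) + (1−p)·(-2) = -3p - 2
  Firm 2's expected payoff from Advertise: p·(-3) + (1−p)·(-5) = 2p - 5
  -3p - 2 = 2p - 5  ⇒  -5p = -3  ⇒  p = 3/5.
Firm 2's mix must leave Firm 1 indifferent between Advertise and Not advertise.
  Firm 1's expected payoff from Advertise: q·4 + (1−q)·1 = 3q + 1
  Firm 1's expected payoff from Not advertise: q·(-2) + (1−q)·7 = -9q + 7
  3q + 1 = -9q + 7  ⇒  12q = 6  ⇒  q = 1/2.

p = 3/5, q = 1/2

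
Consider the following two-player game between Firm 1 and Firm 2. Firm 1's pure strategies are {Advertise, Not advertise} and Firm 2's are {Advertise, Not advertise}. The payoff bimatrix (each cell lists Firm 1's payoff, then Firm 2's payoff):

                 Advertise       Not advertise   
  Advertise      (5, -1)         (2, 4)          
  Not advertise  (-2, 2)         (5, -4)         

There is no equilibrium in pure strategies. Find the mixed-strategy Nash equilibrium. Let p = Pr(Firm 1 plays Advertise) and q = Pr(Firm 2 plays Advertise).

Set Firm 2's expected payoff from Advertise equal to that from Not advertise:
  Firm 2's payoff to Advertise: p·(-1) + (1−p)·2 = -3p + 2
  Firm 2's payoff to Not advertise: p·4 + (1−p)·(-4) = 8p - 4
  -3p + 2 = 8p - 4  ⇒  -11p = -6  ⇒  p = 6/11.
For Firm 1 to be willing to mix, Firm 1 must be indifferent between Advertise and Not advertise, which pins down Firm 2's mix.
  Firm 1's expected payoff from Advertise: q·5 + (1−q)·2 = 3q + 2
  Firm 1's expected payoff from Not advertise: q·(-2) + (1−q)·5 = -7q + 5
  3q + 2 = -7q + 5  ⇒  10q = 3  ⇒  q = 3/10.

p = 6/11, q = 3/10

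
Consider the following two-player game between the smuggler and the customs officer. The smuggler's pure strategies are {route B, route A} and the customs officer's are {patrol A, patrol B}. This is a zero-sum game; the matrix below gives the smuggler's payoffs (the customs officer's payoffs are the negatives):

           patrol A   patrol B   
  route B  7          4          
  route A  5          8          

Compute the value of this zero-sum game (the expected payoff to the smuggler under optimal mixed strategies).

Set the smuggler's expected payoff from route B equal to that from route A:
  the smuggler's payoff to route B: q·7 + (1−q)·4 = 3q + 4
  the smuggler's payoff to route A: q·5 + (1−q)·8 = -3q + 8
  3q + 4 = -3q + 8  ⇒  6q = 4  ⇒  q = 2/3.
The value is the smuggler's expected payoff against this mix (using route B): (2/3)·7 + (1/3)·4 = 6.

v = 6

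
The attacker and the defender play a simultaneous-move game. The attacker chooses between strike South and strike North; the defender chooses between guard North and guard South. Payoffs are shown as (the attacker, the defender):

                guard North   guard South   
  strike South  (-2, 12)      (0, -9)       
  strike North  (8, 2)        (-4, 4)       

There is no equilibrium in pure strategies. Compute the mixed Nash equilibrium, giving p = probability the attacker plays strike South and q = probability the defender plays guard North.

p = 2/23, q = 2/7

In a mixed equilibrium the defender is indifferent between guard North and guard South; this condition fixes p.
  the defender's payoff from guard North: p·12 + (1−p)·2 = 10p + 2
  the defender's payoff from guard South: p·(-9) + (1−p)·4 = -13p + 4
  10p + 2 = -13p + 4  ⇒  23p = 2  ⇒  p = 2/23.
In a mixed equilibrium the attacker is indifferent between strike South and strike North; this condition fixes q.
  the attacker's payoff to strike South: q·(-2) + (1−q)·0 = -2q
  the attacker's payoff to strike North: q·8 + (1−q)·(-4) = 12q - 4
  -2q = 12q - 4  ⇒  -14q = -4  ⇒  q = 2/7.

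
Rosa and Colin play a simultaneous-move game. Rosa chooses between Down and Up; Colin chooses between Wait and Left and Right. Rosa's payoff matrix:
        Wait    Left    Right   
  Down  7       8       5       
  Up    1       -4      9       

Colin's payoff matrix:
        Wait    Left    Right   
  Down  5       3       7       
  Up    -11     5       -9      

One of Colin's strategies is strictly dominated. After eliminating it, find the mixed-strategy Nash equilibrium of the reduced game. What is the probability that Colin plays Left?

Colin's strategy Wait is strictly dominated by Right: 7 > 5 and -9 > -11. Eliminate Wait.
Set Rosa's expected payoff from Down equal to that from Up:
  Rosa's payoff to Down: q·8 + (1−q)·5 = 3q + 5
  Rosa's payoff to Up: q·(-4) + (1−q)·9 = -13q + 9
  3q + 5 = -13q + 9  ⇒  16q = 4  ⇒  q = 1/4.

q = 1/4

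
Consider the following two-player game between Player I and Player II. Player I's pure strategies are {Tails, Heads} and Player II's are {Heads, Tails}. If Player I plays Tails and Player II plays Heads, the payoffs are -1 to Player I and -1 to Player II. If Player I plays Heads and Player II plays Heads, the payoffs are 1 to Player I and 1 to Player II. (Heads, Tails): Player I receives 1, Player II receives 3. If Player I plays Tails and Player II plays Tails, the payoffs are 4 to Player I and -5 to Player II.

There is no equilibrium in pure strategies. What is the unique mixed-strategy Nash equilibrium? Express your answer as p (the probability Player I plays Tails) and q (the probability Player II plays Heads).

p = 1/3, q = 3/5

For Player II to be willing to mix, Player II must be indifferent between Heads and Tails, which pins down Player I's mix.
  Player II's payoff from Heads: p·(-1) + (1−p)·1 = -2p + 1
  Player II's payoff from Tails: p·(-5) + (1−p)·3 = -8p + 3
  -2p + 1 = -8p + 3  ⇒  6p = 2  ⇒  p = 1/3.
Player II's mix must leave Player I indifferent between Tails and Heads.
  Player I's payoff from Tails: q·(-1) + (1−q)·4 = -5q + 4
  Player I's payoff from Heads: q·1 + (1−q)·1 = 1
  -5q + 4 = 1  ⇒  -5q = -3  ⇒  q = 3/5.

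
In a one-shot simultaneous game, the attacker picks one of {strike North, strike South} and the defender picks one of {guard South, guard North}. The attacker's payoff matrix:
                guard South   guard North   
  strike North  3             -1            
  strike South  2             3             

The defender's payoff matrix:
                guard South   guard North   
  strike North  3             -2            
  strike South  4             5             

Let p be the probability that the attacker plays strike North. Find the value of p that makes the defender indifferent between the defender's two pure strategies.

For the defender to be willing to mix, the defender must be indifferent between guard South and guard North, which pins down the attacker's mix.
  the defender's payoff to guard South: p·3 + (1−p)·4 = -p + 4
  the defender's payoff to guard North: p·(-2) + (1−p)·5 = -7p + 5
  -p + 4 = -7p + 5  ⇒  6p = 1  ⇒  p = 1/6.

p = 1/6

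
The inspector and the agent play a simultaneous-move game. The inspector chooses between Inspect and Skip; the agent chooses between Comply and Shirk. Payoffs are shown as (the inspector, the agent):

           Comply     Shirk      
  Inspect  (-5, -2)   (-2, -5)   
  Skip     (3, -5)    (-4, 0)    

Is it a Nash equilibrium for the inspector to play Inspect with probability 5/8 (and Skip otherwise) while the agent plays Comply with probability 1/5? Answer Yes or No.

Yes

Check the agent's indifference given the inspector's mix p = 5/8:
  payoff from Comply = -25/8; payoff from Shirk = -25/8 — equal.
Check the inspector's indifference given the agent's mix q = 1/5:
  payoff from Inspect = -13/5; payoff from Skip = -13/5 — equal.
Both players are indifferent, so neither can profitably deviate.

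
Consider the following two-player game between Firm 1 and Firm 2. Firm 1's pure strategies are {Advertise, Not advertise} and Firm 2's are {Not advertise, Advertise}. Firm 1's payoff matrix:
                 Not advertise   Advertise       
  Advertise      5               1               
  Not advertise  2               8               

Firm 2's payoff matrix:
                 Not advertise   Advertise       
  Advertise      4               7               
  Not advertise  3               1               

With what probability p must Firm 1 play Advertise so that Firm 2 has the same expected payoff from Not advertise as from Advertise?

p = 2/5

In a mixed equilibrium Firm 2 is indifferent between Not advertise and Advertise; this condition fixes p.
  Firm 2's payoff to Not advertise: p·4 + (1−p)·3 = p + 3
  Firm 2's payoff to Advertise: p·7 + (1−p)·1 = 6p + 1
  p + 3 = 6p + 1  ⇒  -5p = -2  ⇒  p = 2/5.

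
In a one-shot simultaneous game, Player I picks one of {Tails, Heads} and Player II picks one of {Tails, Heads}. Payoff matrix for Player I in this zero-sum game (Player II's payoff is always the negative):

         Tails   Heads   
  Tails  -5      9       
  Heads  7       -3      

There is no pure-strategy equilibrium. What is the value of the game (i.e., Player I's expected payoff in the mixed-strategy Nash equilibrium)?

v = 2

Player I's indifference between Tails and Heads determines Player II's mixing probability q:
  Player I's payoff to Tails: q·(-5) + (1−q)·9 = -14q + 9
  Player I's payoff to Heads: q·7 + (1−q)·(-3) = 10q - 3
  -14q + 9 = 10q - 3  ⇒  -24q = -12  ⇒  q = 1/2.
The value is Player I's expected payoff against this mix (using Tails): (1/2)·(-5) + (1/2)·9 = 2.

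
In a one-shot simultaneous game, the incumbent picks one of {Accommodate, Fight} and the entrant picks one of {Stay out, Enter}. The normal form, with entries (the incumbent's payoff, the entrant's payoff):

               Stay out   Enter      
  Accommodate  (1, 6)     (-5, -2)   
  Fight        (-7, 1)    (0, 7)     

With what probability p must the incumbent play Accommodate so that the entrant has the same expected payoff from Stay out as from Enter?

p = 3/7

Set the entrant's expected payoff from Stay out equal to that from Enter:
  the entrant's payoff from Stay out: p·6 + (1−p)·1 = 5p + 1
  the entrant's payoff from Enter: p·(-2) + (1−p)·7 = -9p + 7
  5p + 1 = -9p + 7  ⇒  14p = 6  ⇒  p = 3/7.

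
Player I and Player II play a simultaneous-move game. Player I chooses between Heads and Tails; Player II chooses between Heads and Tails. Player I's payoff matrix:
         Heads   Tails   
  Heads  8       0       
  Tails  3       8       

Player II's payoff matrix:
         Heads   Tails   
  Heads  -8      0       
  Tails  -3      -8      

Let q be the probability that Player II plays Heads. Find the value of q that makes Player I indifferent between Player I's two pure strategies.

q = 8/13

Set Player I's expected payoff from Heads equal to that from Tails:
  Player I's expected payoff from Heads: q·8 + (1−q)·0 = 8q
  Player I's expected payoff from Tails: q·3 + (1−q)·8 = -5q + 8
  8q = -5q + 8  ⇒  13q = 8  ⇒  q = 8/13.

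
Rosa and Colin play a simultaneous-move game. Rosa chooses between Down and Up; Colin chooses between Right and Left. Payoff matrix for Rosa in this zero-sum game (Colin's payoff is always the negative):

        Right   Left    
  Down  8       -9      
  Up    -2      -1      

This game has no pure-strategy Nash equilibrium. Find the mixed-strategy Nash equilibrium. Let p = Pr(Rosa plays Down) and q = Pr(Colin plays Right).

p = 1/18, q = 4/9

In a mixed equilibrium Colin is indifferent between Right and Left; this condition fixes p.
  Colin's payoff to Right: p·(-8) + (1−p)·2 = -10p + 2
  Colin's payoff to Left: p·9 + (1−p)·1 = 8p + 1
  -10p + 2 = 8p + 1  ⇒  -18p = -1  ⇒  p = 1/18.
Set Rosa's expected payoff from Down equal to that from Up:
  Rosa's expected payoff from Down: q·8 + (1−q)·(-9) = 17q - 9
  Rosa's expected payoff from Up: q·(-2) + (1−q)·(-1) = -q - 1
  17q - 9 = -q - 1  ⇒  18q = 8  ⇒  q = 4/9.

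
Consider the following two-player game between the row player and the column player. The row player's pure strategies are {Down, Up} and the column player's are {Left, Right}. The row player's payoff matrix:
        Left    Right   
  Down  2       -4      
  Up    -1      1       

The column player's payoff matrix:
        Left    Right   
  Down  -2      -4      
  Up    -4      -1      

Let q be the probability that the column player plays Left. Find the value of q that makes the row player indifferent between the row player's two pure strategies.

The row player's indifference between Down and Up determines the column player's mixing probability q:
  the row player's expected payoff from Down: q·2 + (1−q)·(-4) = 6q - 4
  the row player's expected payoff from Up: q·(-1) + (1−q)·1 = -2q + 1
  6q - 4 = -2q + 1  ⇒  8q = 5  ⇒  q = 5/8.

q = 5/8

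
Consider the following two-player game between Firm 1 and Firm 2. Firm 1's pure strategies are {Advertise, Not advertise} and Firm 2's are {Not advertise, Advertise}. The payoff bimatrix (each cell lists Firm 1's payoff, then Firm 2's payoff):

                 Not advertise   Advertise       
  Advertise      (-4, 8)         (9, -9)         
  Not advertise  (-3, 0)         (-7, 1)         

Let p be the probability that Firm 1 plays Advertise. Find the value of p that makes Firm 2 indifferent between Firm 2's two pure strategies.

p = 1/18

Firm 1's mix must leave Firm 2 indifferent between Not advertise and Advertise.
  Firm 2's payoff from Not advertise: p·8 + (1−p)·0 = 8p
  Firm 2's payoff from Advertise: p·(-9) + (1−p)·1 = -10p + 1
  8p = -10p + 1  ⇒  18p = 1  ⇒  p = 1/18.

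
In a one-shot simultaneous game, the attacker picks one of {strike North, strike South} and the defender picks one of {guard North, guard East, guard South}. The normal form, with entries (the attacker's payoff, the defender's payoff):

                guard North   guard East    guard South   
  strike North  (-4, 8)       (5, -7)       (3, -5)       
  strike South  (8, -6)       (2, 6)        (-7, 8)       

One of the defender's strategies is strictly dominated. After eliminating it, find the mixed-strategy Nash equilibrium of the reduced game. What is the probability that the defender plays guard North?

The defender's strategy guard East is strictly dominated by guard South: -5 > -7 and 8 > 6. Eliminate guard East.
Set the attacker's expected payoff from strike North equal to that from strike South:
  the attacker's payoff from strike North: q·(-4) + (1−q)·3 = -7q + 3
  the attacker's payoff from strike South: q·8 + (1−q)·(-7) = 15q - 7
  -7q + 3 = 15q - 7  ⇒  -22q = -10  ⇒  q = 5/11.

q = 5/11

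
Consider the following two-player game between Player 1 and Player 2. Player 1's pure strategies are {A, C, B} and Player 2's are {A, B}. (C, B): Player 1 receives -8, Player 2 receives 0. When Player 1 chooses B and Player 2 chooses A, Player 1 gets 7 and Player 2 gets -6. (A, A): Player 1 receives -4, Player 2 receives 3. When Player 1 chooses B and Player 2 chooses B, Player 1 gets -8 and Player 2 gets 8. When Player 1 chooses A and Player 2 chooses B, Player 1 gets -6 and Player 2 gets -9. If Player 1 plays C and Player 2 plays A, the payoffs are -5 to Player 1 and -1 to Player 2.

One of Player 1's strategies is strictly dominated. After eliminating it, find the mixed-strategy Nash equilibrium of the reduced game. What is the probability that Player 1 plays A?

p = 7/13

Player 1's strategy C is strictly dominated by A: -4 > -5 and -6 > -8. Eliminate C.
Player 1's mix must leave Player 2 indifferent between A and B.
  Player 2's payoff to A: p·3 + (1−p)·(-6) = 9p - 6
  Player 2's payoff to B: p·(-9) + (1−p)·8 = -17p + 8
  9p - 6 = -17p + 8  ⇒  26p = 14  ⇒  p = 7/13.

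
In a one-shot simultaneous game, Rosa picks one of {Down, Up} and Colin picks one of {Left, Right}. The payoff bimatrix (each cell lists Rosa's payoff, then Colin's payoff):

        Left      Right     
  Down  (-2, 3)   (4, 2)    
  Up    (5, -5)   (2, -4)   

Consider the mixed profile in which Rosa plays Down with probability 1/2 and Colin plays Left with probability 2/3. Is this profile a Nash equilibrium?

Given Colin's mix q = 2/3, Rosa's payoff from Down is 0 but from Up is 4. Rosa strictly prefers Up, so Rosa would not mix.
So the proposed profile is not a Nash equilibrium.

No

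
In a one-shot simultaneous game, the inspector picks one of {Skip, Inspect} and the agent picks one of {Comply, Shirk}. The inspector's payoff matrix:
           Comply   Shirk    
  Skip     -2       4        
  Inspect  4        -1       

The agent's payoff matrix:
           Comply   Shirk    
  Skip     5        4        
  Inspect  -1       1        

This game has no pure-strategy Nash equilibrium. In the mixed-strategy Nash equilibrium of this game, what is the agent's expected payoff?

For the agent to be willing to mix, the agent must be indifferent between Comply and Shirk, which pins down the inspector's mix.
  the agent's expected payoff from Comply: p·5 + (1−p)·(-1) = 6p - 1
  the agent's expected payoff from Shirk: p·4 + (1−p)·1 = 3p + 1
  6p - 1 = 3p + 1  ⇒  3p = 2  ⇒  p = 2/3.
At equilibrium the agent is indifferent across columns, so the agent's payoff equals the payoff from Comply: (2/3)·5 + (1/3)·(-1) = 3.

3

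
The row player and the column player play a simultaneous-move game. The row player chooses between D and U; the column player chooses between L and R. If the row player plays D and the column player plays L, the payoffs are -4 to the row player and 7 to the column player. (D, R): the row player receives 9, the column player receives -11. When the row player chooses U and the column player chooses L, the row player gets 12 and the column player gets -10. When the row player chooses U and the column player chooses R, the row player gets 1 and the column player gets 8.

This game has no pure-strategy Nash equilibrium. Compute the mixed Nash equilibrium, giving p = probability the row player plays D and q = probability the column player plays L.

In a mixed equilibrium the column player is indifferent between L and R; this condition fixes p.
  the column player's payoff from L: p·7 + (1−p)·(-10) = 17p - 10
  the column player's payoff from R: p·(-11) + (1−p)·8 = -19p + 8
  17p - 10 = -19p + 8  ⇒  36p = 18  ⇒  p = 1/2.
The row player's indifference between D and U determines the column player's mixing probability q:
  the row player's payoff to D: q·(-4) + (1−q)·9 = -13q + 9
  the row player's payoff to U: q·12 + (1−q)·1 = 11q + 1
  -13q + 9 = 11q + 1  ⇒  -24q = -8  ⇒  q = 1/3.

p = 1/2, q = 1/3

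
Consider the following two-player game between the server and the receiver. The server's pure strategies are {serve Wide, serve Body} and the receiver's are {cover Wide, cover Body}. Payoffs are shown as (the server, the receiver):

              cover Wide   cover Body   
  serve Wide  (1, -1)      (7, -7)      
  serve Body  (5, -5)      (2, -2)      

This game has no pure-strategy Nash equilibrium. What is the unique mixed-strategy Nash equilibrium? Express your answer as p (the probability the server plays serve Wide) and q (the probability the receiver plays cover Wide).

For the receiver to be willing to mix, the receiver must be indifferent between cover Wide and cover Body, which pins down the server's mix.
  the receiver's payoff to cover Wide: p·(-1) + (1−p)·(-5) = 4p - 5
  the receiver's payoff to cover Body: p·(-7) + (1−p)·(-2) = -5p - 2
  4p - 5 = -5p - 2  ⇒  9p = 3  ⇒  p = 1/3.
In a mixed equilibrium the server is indifferent between serve Wide and serve Body; this condition fixes q.
  the server's payoff to serve Wide: q·1 + (1−q)·7 = -6q + 7
  the server's payoff to serve Body: q·5 + (1−q)·2 = 3q + 2
  -6q + 7 = 3q + 2  ⇒  -9q = -5  ⇒  q = 5/9.

p = 1/3, q = 5/9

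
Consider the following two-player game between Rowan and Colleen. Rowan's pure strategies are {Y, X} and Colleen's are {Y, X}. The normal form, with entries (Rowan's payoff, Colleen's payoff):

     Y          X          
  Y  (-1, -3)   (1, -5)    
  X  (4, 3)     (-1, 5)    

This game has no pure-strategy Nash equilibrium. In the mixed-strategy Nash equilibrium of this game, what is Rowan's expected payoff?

3/7

Set Rowan's expected payoff from Y equal to that from X:
  Rowan's payoff to Y: q·(-1) + (1−q)·1 = -2q + 1
  Rowan's payoff to X: q·4 + (1−q)·(-1) = 5q - 1
  -2q + 1 = 5q - 1  ⇒  -7q = -2  ⇒  q = 2/7.
At equilibrium Rowan is indifferent across rows, so Rowan's payoff equals the payoff from Y: (2/7)·(-1) + (5/7)·1 = 3/7.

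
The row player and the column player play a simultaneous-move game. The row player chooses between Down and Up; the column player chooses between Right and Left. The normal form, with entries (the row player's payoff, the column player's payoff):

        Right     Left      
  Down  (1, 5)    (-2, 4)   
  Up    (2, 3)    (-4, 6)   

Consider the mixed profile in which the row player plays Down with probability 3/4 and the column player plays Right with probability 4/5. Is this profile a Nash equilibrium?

No

Given the column player's mix q = 4/5, the row player's payoff from Down is 2/5 but from Up is 4/5. The row player strictly prefers Up, so the row player would not mix.
So the proposed profile is not a Nash equilibrium.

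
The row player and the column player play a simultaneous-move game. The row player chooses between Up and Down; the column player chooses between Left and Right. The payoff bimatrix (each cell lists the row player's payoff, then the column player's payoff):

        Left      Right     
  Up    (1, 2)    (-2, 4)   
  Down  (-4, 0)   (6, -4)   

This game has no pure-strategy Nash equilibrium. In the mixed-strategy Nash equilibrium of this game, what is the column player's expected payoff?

4/3

In a mixed equilibrium the column player is indifferent between Left and Right; this condition fixes p.
  the column player's payoff to Left: p·2 + (1−p)·0 = 2p
  the column player's payoff to Right: p·4 + (1−p)·(-4) = 8p - 4
  2p = 8p - 4  ⇒  -6p = -4  ⇒  p = 2/3.
At equilibrium the column player is indifferent across columns, so the column player's payoff equals the payoff from Left: (2/3)·2 + (1/3)·0 = 4/3.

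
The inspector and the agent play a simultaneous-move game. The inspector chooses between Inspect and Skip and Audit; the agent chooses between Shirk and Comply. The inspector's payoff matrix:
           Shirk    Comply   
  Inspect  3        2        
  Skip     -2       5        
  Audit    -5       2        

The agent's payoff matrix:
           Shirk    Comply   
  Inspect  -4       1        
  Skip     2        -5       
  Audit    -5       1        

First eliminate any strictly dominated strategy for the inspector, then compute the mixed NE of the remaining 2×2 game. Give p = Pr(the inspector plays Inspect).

The inspector's strategy Audit is strictly dominated by Skip: -2 > -5 and 5 > 2. Eliminate Audit.
The agent's indifference between Shirk and Comply determines the inspector's mixing probability p:
  the agent's payoff from Shirk: p·(-4) + (1−p)·2 = -6p + 2
  the agent's payoff from Comply: p·1 + (1−p)·(-5) = 6p - 5
  -6p + 2 = 6p - 5  ⇒  -12p = -7  ⇒  p = 7/12.

p = 7/12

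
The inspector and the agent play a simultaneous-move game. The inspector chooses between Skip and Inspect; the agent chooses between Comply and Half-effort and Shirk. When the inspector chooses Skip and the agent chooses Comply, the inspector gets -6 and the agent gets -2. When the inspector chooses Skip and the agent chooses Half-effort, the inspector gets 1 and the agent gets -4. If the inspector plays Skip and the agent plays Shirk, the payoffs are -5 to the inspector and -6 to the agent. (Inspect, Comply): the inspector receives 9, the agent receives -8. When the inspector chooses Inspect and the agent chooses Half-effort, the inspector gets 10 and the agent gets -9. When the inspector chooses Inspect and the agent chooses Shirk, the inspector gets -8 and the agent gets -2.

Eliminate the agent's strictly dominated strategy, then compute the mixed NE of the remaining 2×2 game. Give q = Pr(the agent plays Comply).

q = 1/6

The agent's strategy Half-effort is strictly dominated by Comply: -2 > -4 and -8 > -9. Eliminate Half-effort.
The inspector's indifference between Skip and Inspect determines the agent's mixing probability q:
  the inspector's expected payoff from Skip: q·(-6) + (1−q)·(-5) = -q - 5
  the inspector's expected payoff from Inspect: q·9 + (1−q)·(-8) = 17q - 8
  -q - 5 = 17q - 8  ⇒  -18q = -3  ⇒  q = 1/6.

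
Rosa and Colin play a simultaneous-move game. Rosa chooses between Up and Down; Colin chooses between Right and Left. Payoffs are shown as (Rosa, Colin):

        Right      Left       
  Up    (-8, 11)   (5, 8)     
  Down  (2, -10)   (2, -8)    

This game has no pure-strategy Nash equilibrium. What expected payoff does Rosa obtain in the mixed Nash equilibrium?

In a mixed equilibrium Rosa is indifferent between Up and Down; this condition fixes q.
  Rosa's payoff to Up: q·(-8) + (1−q)·5 = -13q + 5
  Rosa's payoff to Down: q·2 + (1−q)·2 = 2
  -13q + 5 = 2  ⇒  -13q = -3  ⇒  q = 3/13.
At equilibrium Rosa is indifferent across rows, so Rosa's payoff equals the payoff from Up: (3/13)·(-8) + (10/13)·5 = 2.

2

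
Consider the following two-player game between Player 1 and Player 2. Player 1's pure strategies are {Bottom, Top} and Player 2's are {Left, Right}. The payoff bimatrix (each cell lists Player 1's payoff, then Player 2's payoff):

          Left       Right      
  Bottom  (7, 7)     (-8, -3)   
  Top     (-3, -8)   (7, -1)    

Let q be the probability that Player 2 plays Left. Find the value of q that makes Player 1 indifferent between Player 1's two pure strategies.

In a mixed equilibrium Player 1 is indifferent between Bottom and Top; this condition fixes q.
  Player 1's payoff from Bottom: q·7 + (1−q)·(-8) = 15q - 8
  Player 1's payoff from Top: q·(-3) + (1−q)·7 = -10q + 7
  15q - 8 = -10q + 7  ⇒  25q = 15  ⇒  q = 3/5.

q = 3/5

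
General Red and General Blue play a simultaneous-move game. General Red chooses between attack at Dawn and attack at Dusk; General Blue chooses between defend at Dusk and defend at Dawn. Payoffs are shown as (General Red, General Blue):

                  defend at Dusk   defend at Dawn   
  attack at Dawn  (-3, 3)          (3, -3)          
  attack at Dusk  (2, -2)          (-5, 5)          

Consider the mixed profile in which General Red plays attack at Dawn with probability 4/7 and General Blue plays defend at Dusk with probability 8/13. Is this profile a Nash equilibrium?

Given General Red's mix p = 4/7, General Blue's payoff from defend at Dusk is 6/7 but from defend at Dawn is 3/7. General Blue strictly prefers defend at Dusk, so General Blue would not mix.
So the proposed profile is not a Nash equilibrium.

No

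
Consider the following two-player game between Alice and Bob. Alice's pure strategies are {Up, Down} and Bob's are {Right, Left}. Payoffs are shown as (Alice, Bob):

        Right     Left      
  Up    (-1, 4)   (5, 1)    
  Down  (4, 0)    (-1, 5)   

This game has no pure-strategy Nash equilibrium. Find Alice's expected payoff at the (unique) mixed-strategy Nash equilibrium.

Alice's indifference between Up and Down determines Bob's mixing probability q:
  Alice's payoff to Up: q·(-1) + (1−q)·5 = -6q + 5
  Alice's payoff to Down: q·4 + (1−q)·(-1) = 5q - 1
  -6q + 5 = 5q - 1  ⇒  -11q = -6  ⇒  q = 6/11.
At equilibrium Alice is indifferent across rows, so Alice's payoff equals the payoff from Up: (6/11)·(-1) + (5/11)·5 = 19/11.

19/11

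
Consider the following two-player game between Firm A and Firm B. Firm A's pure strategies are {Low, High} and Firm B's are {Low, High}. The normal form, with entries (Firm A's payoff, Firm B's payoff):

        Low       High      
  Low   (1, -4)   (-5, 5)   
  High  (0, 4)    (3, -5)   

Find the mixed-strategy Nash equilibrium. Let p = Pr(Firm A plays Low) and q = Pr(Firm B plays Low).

For Firm B to be willing to mix, Firm B must be indifferent between Low and High, which pins down Firm A's mix.
  Firm B's payoff to Low: p·(-4) + (1−p)·4 = -8p + 4
  Firm B's payoff to High: p·5 + (1−p)·(-5) = 10p - 5
  -8p + 4 = 10p - 5  ⇒  -18p = -9  ⇒  p = 1/2.
For Firm A to be willing to mix, Firm A must be indifferent between Low and High, which pins down Firm B's mix.
  Firm A's expected payoff from Low: q·1 + (1−q)·(-5) = 6q - 5
  Firm A's expected payoff from High: q·0 + (1−q)·3 = -3q + 3
  6q - 5 = -3q + 3  ⇒  9q = 8  ⇒  q = 8/9.

p = 1/2, q = 8/9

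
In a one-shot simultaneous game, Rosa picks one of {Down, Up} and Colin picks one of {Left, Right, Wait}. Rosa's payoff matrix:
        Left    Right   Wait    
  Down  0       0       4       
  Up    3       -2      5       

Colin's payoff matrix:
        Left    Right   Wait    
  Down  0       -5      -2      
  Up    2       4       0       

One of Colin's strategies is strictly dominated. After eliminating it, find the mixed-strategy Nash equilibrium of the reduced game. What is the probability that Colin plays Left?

Colin's strategy Wait is strictly dominated by Left: 0 > -2 and 2 > 0. Eliminate Wait.
Rosa's indifference between Down and Up determines Colin's mixing probability q:
  Rosa's payoff to Down: q·0 + (1−q)·0 = 0
  Rosa's payoff to Up: q·3 + (1−q)·(-2) = 5q - 2
  0 = 5q - 2  ⇒  -5q = -2  ⇒  q = 2/5.

q = 2/5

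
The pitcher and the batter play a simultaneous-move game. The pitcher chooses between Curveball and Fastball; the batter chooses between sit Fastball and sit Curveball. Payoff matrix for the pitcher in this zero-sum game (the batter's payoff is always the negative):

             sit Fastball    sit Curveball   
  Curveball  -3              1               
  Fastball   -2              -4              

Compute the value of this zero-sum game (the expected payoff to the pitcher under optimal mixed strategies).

v = -7/3

The batter's mix must leave the pitcher indifferent between Curveball and Fastball.
  the pitcher's payoff from Curveball: q·(-3) + (1−q)·1 = -4q + 1
  the pitcher's payoff from Fastball: q·(-2) + (1−q)·(-4) = 2q - 4
  -4q + 1 = 2q - 4  ⇒  -6q = -5  ⇒  q = 5/6.
The value is the pitcher's expected payoff against this mix (using Curveball): (5/6)·(-3) + (1/6)·1 = -7/3.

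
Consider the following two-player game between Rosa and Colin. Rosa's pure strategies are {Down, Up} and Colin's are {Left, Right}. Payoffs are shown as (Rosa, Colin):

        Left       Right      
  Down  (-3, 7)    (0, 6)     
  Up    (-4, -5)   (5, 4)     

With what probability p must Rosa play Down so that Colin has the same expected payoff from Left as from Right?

Colin's indifference between Left and Right determines Rosa's mixing probability p:
  Colin's payoff from Left: p·7 + (1−p)·(-5) = 12p - 5
  Colin's payoff from Right: p·6 + (1−p)·4 = 2p + 4
  12p - 5 = 2p + 4  ⇒  10p = 9  ⇒  p = 9/10.

p = 9/10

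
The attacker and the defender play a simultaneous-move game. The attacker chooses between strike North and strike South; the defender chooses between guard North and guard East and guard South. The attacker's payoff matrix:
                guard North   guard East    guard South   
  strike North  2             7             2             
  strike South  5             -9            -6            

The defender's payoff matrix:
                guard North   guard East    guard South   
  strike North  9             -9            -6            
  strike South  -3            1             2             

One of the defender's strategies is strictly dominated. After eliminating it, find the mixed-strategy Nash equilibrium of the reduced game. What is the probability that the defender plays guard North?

q = 8/11

The defender's strategy guard East is strictly dominated by guard South: -6 > -9 and 2 > 1. Eliminate guard East.
The attacker's indifference between strike North and strike South determines the defender's mixing probability q:
  the attacker's payoff to strike North: q·2 + (1−q)·2 = 2
  the attacker's payoff to strike South: q·5 + (1−q)·(-6) = 11q - 6
  2 = 11q - 6  ⇒  -11q = -8  ⇒  q = 8/11.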